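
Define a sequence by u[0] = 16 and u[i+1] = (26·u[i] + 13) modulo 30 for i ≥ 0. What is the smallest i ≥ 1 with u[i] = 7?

2

Computing terms: u[0] = 16, u[1] = 9, u[2] = 7, u[3] = 15, u[4] = 13, u[5] = 21, u[6] = 19, u[7] = 27, u[8] = 25, u[9] = 3, u[10] = 1, u[11] = 9.
Since u[11] = u[1] = 9, the sequence is eventually periodic: after a pre-period of length 1 it cycles with period 10.
The value 7 first appears (with i ≥ 1) at u[2].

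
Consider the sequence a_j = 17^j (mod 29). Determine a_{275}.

12

a_0 = 1,  a_1 = 17,  a_2 = 28,  a_3 = 12,  a_4 = 1.
Since a_4 = a_0 = 1, the sequence is periodic with period 4.
So a_{275} = a_{0 + ((275-0) mod 4)} = a_3 = 12.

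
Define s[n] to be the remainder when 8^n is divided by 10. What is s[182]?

s[1] = 8; s[2] = 4; s[3] = 2; s[4] = 6; s[5] = 8.
The sequence repeats with period 4.
So s[182] = s[1 + ((182-1) mod 4)] = s[2] = 4.

4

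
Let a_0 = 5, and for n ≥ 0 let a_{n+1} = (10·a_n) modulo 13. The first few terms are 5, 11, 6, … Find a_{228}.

5

We have a_0 = 5; a_1 = 11; a_2 = 6; a_3 = 8; a_4 = 2; a_5 = 7; a_6 = 5.
The sequence repeats with period 6.
(228 - 0) mod 6 = 0, so a_{228} = a_0 = 5.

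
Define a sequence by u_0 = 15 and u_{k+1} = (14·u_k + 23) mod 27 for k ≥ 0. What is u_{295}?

We have u_0 = 15; u_1 = 17; u_2 = 18; u_3 = 5; u_4 = 12; u_5 = 2; u_6 = 24; u_7 = 8; u_8 = 0; u_9 = 23; u_{10} = 21; u_{11} = 20; u_{12} = 6; u_{13} = 26; u_{14} = 9; u_{15} = 14; u_{16} = 3; u_{17} = 11; u_{18} = 15.
Since u_{18} = u_0 = 15, the sequence is periodic with period 18.
So u_{295} = u_{0 + ((295-0) mod 18)} = u_7 = 8.

8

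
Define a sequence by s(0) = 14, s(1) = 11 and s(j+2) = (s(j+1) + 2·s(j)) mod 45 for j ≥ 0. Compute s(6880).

s(0) = 14,  s(1) = 11,  s(2) = 39,  s(3) = 16,  s(4) = 4,  s(5) = 36,  s(6) = 44,  s(7) = 26,  s(8) = 24,  s(9) = 31,  s(10) = 34,  s(11) = 6,  s(12) = 29,  s(13) = 41,  s(14) = 9,  s(15) = 1,  s(16) = 19,  s(17) = 21,  s(18) = 14,  s(19) = 11.
The sequence repeats with period 18.
So s(6880) = s(0 + ((6880-0) mod 18)) = s(4) = 4.

4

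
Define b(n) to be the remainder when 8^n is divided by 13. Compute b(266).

12

We have b(0) = 1, b(1) = 8, b(2) = 12, b(3) = 5, b(4) = 1.
The sequence repeats with period 4.
(266 - 0) mod 4 = 2, so b(266) = b(2) = 12.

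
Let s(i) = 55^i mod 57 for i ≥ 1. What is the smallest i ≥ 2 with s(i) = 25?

Listing terms: s(1) = 55; s(2) = 4; s(3) = 49; s(4) = 16; s(5) = 25; s(6) = 7; s(7) = 43; s(8) = 28; s(9) = 1; s(10) = 55.
Since s(10) = s(1) = 55, the sequence is periodic with period 9.
The value 25 first appears (with i ≥ 2) at s(5).

5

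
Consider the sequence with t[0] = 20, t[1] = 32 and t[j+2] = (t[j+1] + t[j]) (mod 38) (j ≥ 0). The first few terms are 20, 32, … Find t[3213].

26

We have t[0] = 20, t[1] = 32, t[2] = 14, t[3] = 8, t[4] = 22, t[5] = 30, t[6] = 14, t[7] = 6, t[8] = 20, t[9] = 26, t[10] = 8, t[11] = 34, t[12] = 4, t[13] = 0, t[14] = 4, t[15] = 4, t[16] = 8, t[17] = 12, t[18] = 20, t[19] = 32.
Since (t[18], t[19]) = (t[0], t[1]) = (20, 32) (two consecutive terms determine the rest), the sequence is periodic with period 18.
So t[3213] = t[0 + ((3213-0) mod 18)] = t[9] = 26.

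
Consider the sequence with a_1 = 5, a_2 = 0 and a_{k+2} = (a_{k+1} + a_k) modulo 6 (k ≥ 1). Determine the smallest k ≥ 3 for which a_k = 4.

5

a_1 = 5, a_2 = 0, a_3 = 5, a_4 = 5, a_5 = 4, a_6 = 3, a_7 = 1, a_8 = 4, a_9 = 5, a_{10} = 3, a_{11} = 2, a_{12} = 5, a_{13} = 1, a_{14} = 0, a_{15} = 1, a_{16} = 1, a_{17} = 2, a_{18} = 3, a_{19} = 5, a_{20} = 2, a_{21} = 1, a_{22} = 3, a_{23} = 4, a_{24} = 1, a_{25} = 5, a_{26} = 0.
The sequence repeats with period 24.
The value 4 first appears (with k ≥ 3) at a_5.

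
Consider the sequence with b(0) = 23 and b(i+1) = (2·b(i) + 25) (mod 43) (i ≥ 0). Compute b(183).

Listing terms: b(0) = 23, b(1) = 28, b(2) = 38, b(3) = 15, b(4) = 12, b(5) = 6, b(6) = 37, b(7) = 13, b(8) = 8, b(9) = 41, b(10) = 21, b(11) = 24, b(12) = 30, b(13) = 42, b(14) = 23.
The sequence repeats with period 14.
(183 - 0) mod 14 = 1, so b(183) = b(1) = 28.

28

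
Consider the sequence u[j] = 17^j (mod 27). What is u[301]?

Computing terms: u[0] = 1,  u[1] = 17,  u[2] = 19,  u[3] = 26,  u[4] = 10,  u[5] = 8,  u[6] = 1.
Since u[6] = u[0] = 1, the sequence is periodic with period 6.
(301 - 0) mod 6 = 1, so u[301] = u[1] = 17.

17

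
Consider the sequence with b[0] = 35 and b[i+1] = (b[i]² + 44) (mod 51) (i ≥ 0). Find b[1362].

35

Computing terms: b[0] = 35,  b[1] = 45,  b[2] = 29,  b[3] = 18,  b[4] = 11,  b[5] = 12,  b[6] = 35.
Since b[6] = b[0] = 35, the sequence is periodic with period 6.
(1362 - 0) mod 6 = 0, so b[1362] = b[0] = 35.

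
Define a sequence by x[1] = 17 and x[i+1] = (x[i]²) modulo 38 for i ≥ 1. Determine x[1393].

Listing terms: x[1] = 17,  x[2] = 23,  x[3] = 35,  x[4] = 9,  x[5] = 5,  x[6] = 25,  x[7] = 17.
The sequence repeats with period 6.
So x[1393] = x[1 + ((1393-1) mod 6)] = x[1] = 17.

17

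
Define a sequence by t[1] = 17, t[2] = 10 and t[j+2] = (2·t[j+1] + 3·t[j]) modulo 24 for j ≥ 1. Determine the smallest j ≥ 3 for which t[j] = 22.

Listing terms: t[1] = 17, t[2] = 10, t[3] = 23, t[4] = 4, t[5] = 5, t[6] = 22, t[7] = 11, t[8] = 16, t[9] = 17, t[10] = 10.
The sequence repeats with period 8.
The value 22 first appears (with j ≥ 3) at t[6].

6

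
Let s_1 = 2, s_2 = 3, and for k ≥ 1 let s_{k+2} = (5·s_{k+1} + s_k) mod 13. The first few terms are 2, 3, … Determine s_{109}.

Listing terms: s_1 = 2,  s_2 = 3,  s_3 = 4,  s_4 = 10,  s_5 = 2,  s_6 = 7,  s_7 = 11,  s_8 = 10,  s_9 = 9,  s_{10} = 3,  s_{11} = 11,  s_{12} = 6,  s_{13} = 2,  s_{14} = 3.
Since (s_{13}, s_{14}) = (s_1, s_2) = (2, 3) (two consecutive terms determine the rest), the sequence is periodic with period 12.
(109 - 1) mod 12 = 0, so s_{109} = s_1 = 2.

2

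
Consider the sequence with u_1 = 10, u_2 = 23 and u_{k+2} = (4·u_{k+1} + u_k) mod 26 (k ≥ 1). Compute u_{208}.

17

We have u_1 = 10; u_2 = 23; u_3 = 24; u_4 = 15; u_5 = 6; u_6 = 13; u_7 = 6; u_8 = 11; u_9 = 24; u_{10} = 3; u_{11} = 10; u_{12} = 17; u_{13} = 0; u_{14} = 17; u_{15} = 16; u_{16} = 3; u_{17} = 2; u_{18} = 11; u_{19} = 20; u_{20} = 13; u_{21} = 20; u_{22} = 15; u_{23} = 2; u_{24} = 23; u_{25} = 16; u_{26} = 9; u_{27} = 0; u_{28} = 9; u_{29} = 10; u_{30} = 23.
The sequence repeats with period 28.
So u_{208} = u_{1 + ((208-1) mod 28)} = u_{12} = 17.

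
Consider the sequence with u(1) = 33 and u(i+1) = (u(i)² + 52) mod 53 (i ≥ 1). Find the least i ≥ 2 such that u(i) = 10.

u(1) = 33,  u(2) = 28,  u(3) = 41,  u(4) = 37,  u(5) = 43,  u(6) = 46,  u(7) = 48,  u(8) = 24,  u(9) = 45,  u(10) = 10,  u(11) = 46.
Since u(11) = u(6) = 46, the sequence is eventually periodic: after a pre-period of length 5 it cycles with period 5.
The value 10 first appears (with i ≥ 2) at u(10).

10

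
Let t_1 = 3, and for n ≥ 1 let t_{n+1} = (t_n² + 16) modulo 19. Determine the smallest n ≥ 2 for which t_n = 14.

We have t_1 = 3, t_2 = 6, t_3 = 14, t_4 = 3.
Since t_4 = t_1 = 3, the sequence is periodic with period 3.
The value 14 first appears (with n ≥ 2) at t_3.

3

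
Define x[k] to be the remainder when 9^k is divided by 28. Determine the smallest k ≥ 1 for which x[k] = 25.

Listing terms: x[0] = 1; x[1] = 9; x[2] = 25; x[3] = 1.
Since x[3] = x[0] = 1, the sequence is periodic with period 3.
The value 25 first appears (with k ≥ 1) at x[2].

2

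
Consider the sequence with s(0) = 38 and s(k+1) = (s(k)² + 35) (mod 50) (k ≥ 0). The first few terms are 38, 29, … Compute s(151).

Listing terms: s(0) = 38,  s(1) = 29,  s(2) = 26,  s(3) = 11,  s(4) = 6,  s(5) = 21,  s(6) = 26.
Since s(6) = s(2) = 26, the sequence is eventually periodic: after a pre-period of length 2 it cycles with period 4.
For k ≥ 2, s(k) depends only on (k - 2) mod 4. (151 - 2) mod 4 = 1, so s(151) = s(3) = 11.

11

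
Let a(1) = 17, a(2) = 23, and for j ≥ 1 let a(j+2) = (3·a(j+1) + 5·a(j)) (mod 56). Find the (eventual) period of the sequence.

We have a(1) = 17; a(2) = 23; a(3) = 42; a(4) = 17; a(5) = 37; a(6) = 28; a(7) = 45; a(8) = 51; a(9) = 42; a(10) = 45; a(11) = 9; a(12) = 28; a(13) = 17; a(14) = 23.
The sequence repeats with period 12.

12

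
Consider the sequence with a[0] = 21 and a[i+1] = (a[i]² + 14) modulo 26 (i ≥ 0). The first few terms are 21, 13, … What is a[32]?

a[0] = 21,  a[1] = 13,  a[2] = 1,  a[3] = 15,  a[4] = 5,  a[5] = 13.
Since a[5] = a[1] = 13, the sequence is eventually periodic: after a pre-period of length 1 it cycles with period 4.
For i ≥ 1, a[i] depends only on (i - 1) mod 4. (32 - 1) mod 4 = 3, so a[32] = a[4] = 5.

5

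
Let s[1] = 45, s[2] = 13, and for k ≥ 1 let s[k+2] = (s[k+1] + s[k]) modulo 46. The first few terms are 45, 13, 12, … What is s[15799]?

Listing terms: s[1] = 45,  s[2] = 13,  s[3] = 12,  s[4] = 25,  s[5] = 37,  s[6] = 16,  s[7] = 7,  s[8] = 23,  s[9] = 30,  s[10] = 7,  s[11] = 37,  s[12] = 44,  s[13] = 35,  s[14] = 33,  s[15] = 22,  s[16] = 9,  s[17] = 31,  s[18] = 40,  s[19] = 25,  s[20] = 19,  s[21] = 44,  s[22] = 17,  s[23] = 15,  s[24] = 32,  s[25] = 1,  s[26] = 33,  s[27] = 34,  s[28] = 21,  s[29] = 9,  s[30] = 30,  s[31] = 39,  s[32] = 23,  s[33] = 16,  s[34] = 39,  s[35] = 9,  s[36] = 2,  s[37] = 11,  s[38] = 13,  s[39] = 24,  s[40] = 37,  s[41] = 15,  s[42] = 6,  s[43] = 21,  s[44] = 27,  s[45] = 2,  s[46] = 29,  s[47] = 31,  s[48] = 14,  s[49] = 45,  s[50] = 13.
Since (s[49], s[50]) = (s[1], s[2]) = (45, 13) (two consecutive terms determine the rest), the sequence is periodic with period 48.
(15799 - 1) mod 48 = 6, so s[15799] = s[7] = 7.

7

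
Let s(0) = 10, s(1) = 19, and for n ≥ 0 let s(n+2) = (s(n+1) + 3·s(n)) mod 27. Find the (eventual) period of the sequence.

9

s(0) = 10; s(1) = 19; s(2) = 22; s(3) = 25; s(4) = 10; s(5) = 4; s(6) = 7; s(7) = 19; s(8) = 13; s(9) = 16; s(10) = 1; s(11) = 22; s(12) = 25.
Since (s(11), s(12)) = (s(2), s(3)) = (22, 25) (two consecutive terms determine the rest), the sequence is eventually periodic: after a pre-period of length 2 it cycles with period 9.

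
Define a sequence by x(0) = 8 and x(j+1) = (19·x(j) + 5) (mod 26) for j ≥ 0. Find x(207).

19

Computing terms: x(0) = 8; x(1) = 1; x(2) = 24; x(3) = 19; x(4) = 2; x(5) = 17; x(6) = 16; x(7) = 23; x(8) = 0; x(9) = 5; x(10) = 22; x(11) = 7; x(12) = 8.
Since x(12) = x(0) = 8, the sequence is periodic with period 12.
(207 - 0) mod 12 = 3, so x(207) = x(3) = 19.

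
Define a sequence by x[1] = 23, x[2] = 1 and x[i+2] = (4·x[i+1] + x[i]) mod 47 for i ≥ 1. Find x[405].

Listing terms: x[1] = 23; x[2] = 1; x[3] = 27; x[4] = 15; x[5] = 40; x[6] = 34; x[7] = 35; x[8] = 33; x[9] = 26; x[10] = 43; x[11] = 10; x[12] = 36; x[13] = 13; x[14] = 41; x[15] = 36; x[16] = 44; x[17] = 24; x[18] = 46; x[19] = 20; x[20] = 32; x[21] = 7; x[22] = 13; x[23] = 12; x[24] = 14; x[25] = 21; x[26] = 4; x[27] = 37; x[28] = 11; x[29] = 34; x[30] = 6; x[31] = 11; x[32] = 3; x[33] = 23; x[34] = 1.
Since (x[33], x[34]) = (x[1], x[2]) = (23, 1) (two consecutive terms determine the rest), the sequence is periodic with period 32.
(405 - 1) mod 32 = 20, so x[405] = x[21] = 7.

7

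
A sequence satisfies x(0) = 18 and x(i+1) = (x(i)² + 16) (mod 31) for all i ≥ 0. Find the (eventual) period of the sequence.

Listing terms: x(0) = 18; x(1) = 30; x(2) = 17; x(3) = 26; x(4) = 10; x(5) = 23; x(6) = 18.
The sequence repeats with period 6.

6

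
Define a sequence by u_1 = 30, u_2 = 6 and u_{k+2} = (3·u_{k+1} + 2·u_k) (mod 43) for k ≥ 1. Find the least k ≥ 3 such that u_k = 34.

We have u_1 = 30,  u_2 = 6,  u_3 = 35,  u_4 = 31,  u_5 = 34,  u_6 = 35,  u_7 = 1,  u_8 = 30,  u_9 = 6.
Since (u_8, u_9) = (u_1, u_2) = (30, 6) (two consecutive terms determine the rest), the sequence is periodic with period 7.
The value 34 first appears (with k ≥ 3) at u_5.

5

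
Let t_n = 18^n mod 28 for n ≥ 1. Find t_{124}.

4

Listing terms: t_1 = 18; t_2 = 16; t_3 = 8; t_4 = 4; t_5 = 16.
Since t_5 = t_2 = 16, the sequence is eventually periodic: after a pre-period of length 1 it cycles with period 3.
For n ≥ 2, t_n depends only on (n - 2) mod 3. (124 - 2) mod 3 = 2, so t_{124} = t_4 = 4.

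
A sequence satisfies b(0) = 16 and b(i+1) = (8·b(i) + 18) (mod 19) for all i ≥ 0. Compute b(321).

We have b(0) = 16, b(1) = 13, b(2) = 8, b(3) = 6, b(4) = 9, b(5) = 14, b(6) = 16.
Since b(6) = b(0) = 16, the sequence is periodic with period 6.
(321 - 0) mod 6 = 3, so b(321) = b(3) = 6.

6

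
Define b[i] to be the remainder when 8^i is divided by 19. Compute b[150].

We have b[0] = 1,  b[1] = 8,  b[2] = 7,  b[3] = 18,  b[4] = 11,  b[5] = 12,  b[6] = 1.
The sequence repeats with period 6.
(150 - 0) mod 6 = 0, so b[150] = b[0] = 1.

1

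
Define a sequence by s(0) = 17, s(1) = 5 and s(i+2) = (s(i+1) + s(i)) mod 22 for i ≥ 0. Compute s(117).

s(0) = 17,  s(1) = 5,  s(2) = 0,  s(3) = 5,  s(4) = 5,  s(5) = 10,  s(6) = 15,  s(7) = 3,  s(8) = 18,  s(9) = 21,  s(10) = 17,  s(11) = 16,  s(12) = 11,  s(13) = 5,  s(14) = 16,  s(15) = 21,  s(16) = 15,  s(17) = 14,  s(18) = 7,  s(19) = 21,  s(20) = 6,  s(21) = 5,  s(22) = 11,  s(23) = 16,  s(24) = 5,  s(25) = 21,  s(26) = 4,  s(27) = 3,  s(28) = 7,  s(29) = 10,  s(30) = 17,  s(31) = 5.
Since (s(30), s(31)) = (s(0), s(1)) = (17, 5) (two consecutive terms determine the rest), the sequence is periodic with period 30.
(117 - 0) mod 30 = 27, so s(117) = s(27) = 3.

3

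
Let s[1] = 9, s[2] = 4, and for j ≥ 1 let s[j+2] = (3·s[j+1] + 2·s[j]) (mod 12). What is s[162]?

10

s[1] = 9, s[2] = 4, s[3] = 6, s[4] = 2, s[5] = 6, s[6] = 10, s[7] = 6, s[8] = 2.
Since (s[7], s[8]) = (s[3], s[4]) = (6, 2) (two consecutive terms determine the rest), the sequence is eventually periodic: after a pre-period of length 2 it cycles with period 4.
For j ≥ 3, s[j] depends only on (j - 3) mod 4. (162 - 3) mod 4 = 3, so s[162] = s[6] = 10.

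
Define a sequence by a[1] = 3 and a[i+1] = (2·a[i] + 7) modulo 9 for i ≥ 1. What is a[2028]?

We have a[1] = 3,  a[2] = 4,  a[3] = 6,  a[4] = 1,  a[5] = 0,  a[6] = 7,  a[7] = 3.
Since a[7] = a[1] = 3, the sequence is periodic with period 6.
So a[2028] = a[1 + ((2028-1) mod 6)] = a[6] = 7.

7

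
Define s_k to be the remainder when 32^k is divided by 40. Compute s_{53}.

32

We have s_0 = 1, s_1 = 32, s_2 = 24, s_3 = 8, s_4 = 16, s_5 = 32.
Since s_5 = s_1 = 32, the sequence is eventually periodic: after a pre-period of length 1 it cycles with period 4.
For k ≥ 1, s_k depends only on (k - 1) mod 4. (53 - 1) mod 4 = 0, so s_{53} = s_1 = 32.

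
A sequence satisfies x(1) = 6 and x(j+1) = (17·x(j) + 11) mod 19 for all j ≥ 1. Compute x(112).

We have x(1) = 6; x(2) = 18; x(3) = 13; x(4) = 4; x(5) = 3; x(6) = 5; x(7) = 1; x(8) = 9; x(9) = 12; x(10) = 6.
The sequence repeats with period 9.
(112 - 1) mod 9 = 3, so x(112) = x(4) = 4.

4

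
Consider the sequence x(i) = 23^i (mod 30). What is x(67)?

17

Computing terms: x(1) = 23, x(2) = 19, x(3) = 17, x(4) = 1, x(5) = 23.
Since x(5) = x(1) = 23, the sequence is periodic with period 4.
(67 - 1) mod 4 = 2, so x(67) = x(3) = 17.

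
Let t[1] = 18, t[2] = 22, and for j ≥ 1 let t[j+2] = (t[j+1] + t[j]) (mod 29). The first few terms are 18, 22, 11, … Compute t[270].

Listing terms: t[1] = 18; t[2] = 22; t[3] = 11; t[4] = 4; t[5] = 15; t[6] = 19; t[7] = 5; t[8] = 24; t[9] = 0; t[10] = 24; t[11] = 24; t[12] = 19; t[13] = 14; t[14] = 4; t[15] = 18; t[16] = 22.
Since (t[15], t[16]) = (t[1], t[2]) = (18, 22) (two consecutive terms determine the rest), the sequence is periodic with period 14.
So t[270] = t[1 + ((270-1) mod 14)] = t[4] = 4.

4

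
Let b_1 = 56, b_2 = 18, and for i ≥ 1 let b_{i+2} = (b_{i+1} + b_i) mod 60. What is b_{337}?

56

Computing terms: b_1 = 56, b_2 = 18, b_3 = 14, b_4 = 32, b_5 = 46, b_6 = 18, b_7 = 4, b_8 = 22, b_9 = 26, b_{10} = 48, b_{11} = 14, b_{12} = 2, b_{13} = 16, b_{14} = 18, b_{15} = 34, b_{16} = 52, b_{17} = 26, b_{18} = 18, b_{19} = 44, b_{20} = 2, b_{21} = 46, b_{22} = 48, b_{23} = 34, b_{24} = 22, b_{25} = 56, b_{26} = 18.
The sequence repeats with period 24.
(337 - 1) mod 24 = 0, so b_{337} = b_1 = 56.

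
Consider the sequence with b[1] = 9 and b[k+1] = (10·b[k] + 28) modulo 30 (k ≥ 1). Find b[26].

Listing terms: b[1] = 9,  b[2] = 28,  b[3] = 8,  b[4] = 18,  b[5] = 28.
Since b[5] = b[2] = 28, the sequence is eventually periodic: after a pre-period of length 1 it cycles with period 3.
For k ≥ 2, b[k] depends only on (k - 2) mod 3. (26 - 2) mod 3 = 0, so b[26] = b[2] = 28.

28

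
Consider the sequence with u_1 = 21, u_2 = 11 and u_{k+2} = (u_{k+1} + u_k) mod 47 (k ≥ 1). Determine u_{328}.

Listing terms: u_1 = 21; u_2 = 11; u_3 = 32; u_4 = 43; u_5 = 28; u_6 = 24; u_7 = 5; u_8 = 29; u_9 = 34; u_{10} = 16; u_{11} = 3; u_{12} = 19; u_{13} = 22; u_{14} = 41; u_{15} = 16; u_{16} = 10; u_{17} = 26; u_{18} = 36; u_{19} = 15; u_{20} = 4; u_{21} = 19; u_{22} = 23; u_{23} = 42; u_{24} = 18; u_{25} = 13; u_{26} = 31; u_{27} = 44; u_{28} = 28; u_{29} = 25; u_{30} = 6; u_{31} = 31; u_{32} = 37; u_{33} = 21; u_{34} = 11.
Since (u_{33}, u_{34}) = (u_1, u_2) = (21, 11) (two consecutive terms determine the rest), the sequence is periodic with period 32.
(328 - 1) mod 32 = 7, so u_{328} = u_8 = 29.

29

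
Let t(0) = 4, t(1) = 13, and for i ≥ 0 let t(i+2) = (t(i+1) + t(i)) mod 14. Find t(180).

12

Listing terms: t(0) = 4, t(1) = 13, t(2) = 3, t(3) = 2, t(4) = 5, t(5) = 7, t(6) = 12, t(7) = 5, t(8) = 3, t(9) = 8, t(10) = 11, t(11) = 5, t(12) = 2, t(13) = 7, t(14) = 9, t(15) = 2, t(16) = 11, t(17) = 13, t(18) = 10, t(19) = 9, t(20) = 5, t(21) = 0, t(22) = 5, t(23) = 5, t(24) = 10, t(25) = 1, t(26) = 11, t(27) = 12, t(28) = 9, t(29) = 7, t(30) = 2, t(31) = 9, t(32) = 11, t(33) = 6, t(34) = 3, t(35) = 9, t(36) = 12, t(37) = 7, t(38) = 5, t(39) = 12, t(40) = 3, t(41) = 1, t(42) = 4, t(43) = 5, t(44) = 9, t(45) = 0, t(46) = 9, t(47) = 9, t(48) = 4, t(49) = 13.
Since (t(48), t(49)) = (t(0), t(1)) = (4, 13) (two consecutive terms determine the rest), the sequence is periodic with period 48.
(180 - 0) mod 48 = 36, so t(180) = t(36) = 12.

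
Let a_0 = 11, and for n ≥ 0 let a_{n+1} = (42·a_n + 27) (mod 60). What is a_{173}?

Computing terms: a_0 = 11; a_1 = 9; a_2 = 45; a_3 = 57; a_4 = 21; a_5 = 9.
Since a_5 = a_1 = 9, the sequence is eventually periodic: after a pre-period of length 1 it cycles with period 4.
For n ≥ 1, a_n depends only on (n - 1) mod 4. (173 - 1) mod 4 = 0, so a_{173} = a_1 = 9.

9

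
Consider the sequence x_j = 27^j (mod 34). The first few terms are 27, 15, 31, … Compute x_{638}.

25

Listing terms: x_1 = 27,  x_2 = 15,  x_3 = 31,  x_4 = 21,  x_5 = 23,  x_6 = 9,  x_7 = 5,  x_8 = 33,  x_9 = 7,  x_{10} = 19,  x_{11} = 3,  x_{12} = 13,  x_{13} = 11,  x_{14} = 25,  x_{15} = 29,  x_{16} = 1,  x_{17} = 27.
Since x_{17} = x_1 = 27, the sequence is periodic with period 16.
So x_{638} = x_{1 + ((638-1) mod 16)} = x_{14} = 25.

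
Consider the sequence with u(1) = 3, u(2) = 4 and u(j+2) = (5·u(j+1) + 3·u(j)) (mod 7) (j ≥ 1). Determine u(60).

1

Listing terms: u(1) = 3,  u(2) = 4,  u(3) = 1,  u(4) = 3,  u(5) = 4.
The sequence repeats with period 3.
(60 - 1) mod 3 = 2, so u(60) = u(3) = 1.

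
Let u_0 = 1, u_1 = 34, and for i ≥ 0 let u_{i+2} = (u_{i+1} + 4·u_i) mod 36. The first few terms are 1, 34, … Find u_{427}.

Computing terms: u_0 = 1, u_1 = 34, u_2 = 2, u_3 = 30, u_4 = 2, u_5 = 14, u_6 = 22, u_7 = 6, u_8 = 22, u_9 = 10, u_{10} = 26, u_{11} = 30, u_{12} = 26, u_{13} = 2, u_{14} = 34, u_{15} = 6, u_{16} = 34, u_{17} = 22, u_{18} = 14, u_{19} = 30, u_{20} = 14, u_{21} = 26, u_{22} = 10, u_{23} = 6, u_{24} = 10, u_{25} = 34, u_{26} = 2.
Since (u_{25}, u_{26}) = (u_1, u_2) = (34, 2) (two consecutive terms determine the rest), the sequence is eventually periodic: after a pre-period of length 1 it cycles with period 24.
For i ≥ 1, u_i depends only on (i - 1) mod 24. (427 - 1) mod 24 = 18, so u_{427} = u_{19} = 30.

30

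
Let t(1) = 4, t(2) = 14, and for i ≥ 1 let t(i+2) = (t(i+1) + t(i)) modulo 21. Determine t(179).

We have t(1) = 4; t(2) = 14; t(3) = 18; t(4) = 11; t(5) = 8; t(6) = 19; t(7) = 6; t(8) = 4; t(9) = 10; t(10) = 14; t(11) = 3; t(12) = 17; t(13) = 20; t(14) = 16; t(15) = 15; t(16) = 10; t(17) = 4; t(18) = 14.
The sequence repeats with period 16.
(179 - 1) mod 16 = 2, so t(179) = t(3) = 18.

18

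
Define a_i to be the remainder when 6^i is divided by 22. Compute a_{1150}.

12

a_0 = 1,  a_1 = 6,  a_2 = 14,  a_3 = 18,  a_4 = 20,  a_5 = 10,  a_6 = 16,  a_7 = 8,  a_8 = 4,  a_9 = 2,  a_{10} = 12,  a_{11} = 6.
Since a_{11} = a_1 = 6, the sequence is eventually periodic: after a pre-period of length 1 it cycles with period 10.
For i ≥ 1, a_i depends only on (i - 1) mod 10. (1150 - 1) mod 10 = 9, so a_{1150} = a_{10} = 12.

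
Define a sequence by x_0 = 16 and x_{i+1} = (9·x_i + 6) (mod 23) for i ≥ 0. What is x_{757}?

Computing terms: x_0 = 16,  x_1 = 12,  x_2 = 22,  x_3 = 20,  x_4 = 2,  x_5 = 1,  x_6 = 15,  x_7 = 3,  x_8 = 10,  x_9 = 4,  x_{10} = 19,  x_{11} = 16.
The sequence repeats with period 11.
So x_{757} = x_{0 + ((757-0) mod 11)} = x_9 = 4.

4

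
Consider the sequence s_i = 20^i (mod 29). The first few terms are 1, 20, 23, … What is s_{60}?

7

s_0 = 1,  s_1 = 20,  s_2 = 23,  s_3 = 25,  s_4 = 7,  s_5 = 24,  s_6 = 16,  s_7 = 1.
Since s_7 = s_0 = 1, the sequence is periodic with period 7.
So s_{60} = s_{0 + ((60-0) mod 7)} = s_4 = 7.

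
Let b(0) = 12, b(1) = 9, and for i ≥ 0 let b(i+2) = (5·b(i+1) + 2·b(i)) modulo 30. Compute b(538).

b(0) = 12,  b(1) = 9,  b(2) = 9,  b(3) = 3,  b(4) = 3,  b(5) = 21,  b(6) = 21,  b(7) = 27,  b(8) = 27,  b(9) = 9,  b(10) = 9.
Since (b(9), b(10)) = (b(1), b(2)) = (9, 9) (two consecutive terms determine the rest), the sequence is eventually periodic: after a pre-period of length 1 it cycles with period 8.
For i ≥ 1, b(i) depends only on (i - 1) mod 8. (538 - 1) mod 8 = 1, so b(538) = b(2) = 9.

9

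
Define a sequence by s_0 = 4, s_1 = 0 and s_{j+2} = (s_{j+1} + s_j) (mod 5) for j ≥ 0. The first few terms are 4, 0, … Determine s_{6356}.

0

s_0 = 4,  s_1 = 0,  s_2 = 4,  s_3 = 4,  s_4 = 3,  s_5 = 2,  s_6 = 0,  s_7 = 2,  s_8 = 2,  s_9 = 4,  s_{10} = 1,  s_{11} = 0,  s_{12} = 1,  s_{13} = 1,  s_{14} = 2,  s_{15} = 3,  s_{16} = 0,  s_{17} = 3,  s_{18} = 3,  s_{19} = 1,  s_{20} = 4,  s_{21} = 0.
The sequence repeats with period 20.
(6356 - 0) mod 20 = 16, so s_{6356} = s_{16} = 0.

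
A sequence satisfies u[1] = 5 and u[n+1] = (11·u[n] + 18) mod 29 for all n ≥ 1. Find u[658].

Listing terms: u[1] = 5, u[2] = 15, u[3] = 9, u[4] = 1, u[5] = 0, u[6] = 18, u[7] = 13, u[8] = 16, u[9] = 20, u[10] = 6, u[11] = 26, u[12] = 14, u[13] = 27, u[14] = 25, u[15] = 3, u[16] = 22, u[17] = 28, u[18] = 7, u[19] = 8, u[20] = 19, u[21] = 24, u[22] = 21, u[23] = 17, u[24] = 2, u[25] = 11, u[26] = 23, u[27] = 10, u[28] = 12, u[29] = 5.
Since u[29] = u[1] = 5, the sequence is periodic with period 28.
So u[658] = u[1 + ((658-1) mod 28)] = u[14] = 25.

25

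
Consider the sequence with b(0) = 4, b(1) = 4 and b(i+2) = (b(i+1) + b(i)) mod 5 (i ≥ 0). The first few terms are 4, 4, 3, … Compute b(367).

Listing terms: b(0) = 4, b(1) = 4, b(2) = 3, b(3) = 2, b(4) = 0, b(5) = 2, b(6) = 2, b(7) = 4, b(8) = 1, b(9) = 0, b(10) = 1, b(11) = 1, b(12) = 2, b(13) = 3, b(14) = 0, b(15) = 3, b(16) = 3, b(17) = 1, b(18) = 4, b(19) = 0, b(20) = 4, b(21) = 4.
Since (b(20), b(21)) = (b(0), b(1)) = (4, 4) (two consecutive terms determine the rest), the sequence is periodic with period 20.
So b(367) = b(0 + ((367-0) mod 20)) = b(7) = 4.

4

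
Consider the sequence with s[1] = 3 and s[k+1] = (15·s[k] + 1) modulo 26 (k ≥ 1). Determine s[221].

s[1] = 3; s[2] = 20; s[3] = 15; s[4] = 18; s[5] = 11; s[6] = 10; s[7] = 21; s[8] = 4; s[9] = 9; s[10] = 6; s[11] = 13; s[12] = 14; s[13] = 3.
Since s[13] = s[1] = 3, the sequence is periodic with period 12.
(221 - 1) mod 12 = 4, so s[221] = s[5] = 11.

11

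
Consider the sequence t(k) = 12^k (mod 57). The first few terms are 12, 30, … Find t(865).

12

Computing terms: t(1) = 12, t(2) = 30, t(3) = 18, t(4) = 45, t(5) = 27, t(6) = 39, t(7) = 12.
Since t(7) = t(1) = 12, the sequence is periodic with period 6.
(865 - 1) mod 6 = 0, so t(865) = t(1) = 12.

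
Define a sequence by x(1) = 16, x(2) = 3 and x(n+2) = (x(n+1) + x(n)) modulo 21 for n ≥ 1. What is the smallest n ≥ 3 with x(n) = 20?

5

We have x(1) = 16; x(2) = 3; x(3) = 19; x(4) = 1; x(5) = 20; x(6) = 0; x(7) = 20; x(8) = 20; x(9) = 19; x(10) = 18; x(11) = 16; x(12) = 13; x(13) = 8; x(14) = 0; x(15) = 8; x(16) = 8; x(17) = 16; x(18) = 3.
The sequence repeats with period 16.
The value 20 first appears (with n ≥ 3) at x(5).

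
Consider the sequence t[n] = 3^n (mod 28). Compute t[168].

1

Computing terms: t[0] = 1,  t[1] = 3,  t[2] = 9,  t[3] = 27,  t[4] = 25,  t[5] = 19,  t[6] = 1.
The sequence repeats with period 6.
(168 - 0) mod 6 = 0, so t[168] = t[0] = 1.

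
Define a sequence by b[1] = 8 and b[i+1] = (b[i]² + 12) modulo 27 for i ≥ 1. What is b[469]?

19

b[1] = 8, b[2] = 22, b[3] = 10, b[4] = 4, b[5] = 1, b[6] = 13, b[7] = 19, b[8] = 22.
Since b[8] = b[2] = 22, the sequence is eventually periodic: after a pre-period of length 1 it cycles with period 6.
For i ≥ 2, b[i] depends only on (i - 2) mod 6. (469 - 2) mod 6 = 5, so b[469] = b[7] = 19.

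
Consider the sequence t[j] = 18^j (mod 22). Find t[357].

t[0] = 1, t[1] = 18, t[2] = 16, t[3] = 2, t[4] = 14, t[5] = 10, t[6] = 4, t[7] = 6, t[8] = 20, t[9] = 8, t[10] = 12, t[11] = 18.
Since t[11] = t[1] = 18, the sequence is eventually periodic: after a pre-period of length 1 it cycles with period 10.
For j ≥ 1, t[j] depends only on (j - 1) mod 10. (357 - 1) mod 10 = 6, so t[357] = t[7] = 6.

6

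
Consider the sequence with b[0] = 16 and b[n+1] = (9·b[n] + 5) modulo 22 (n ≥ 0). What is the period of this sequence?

Listing terms: b[0] = 16; b[1] = 17; b[2] = 4; b[3] = 19; b[4] = 0; b[5] = 5; b[6] = 6; b[7] = 15; b[8] = 8; b[9] = 11; b[10] = 16.
The sequence repeats with period 10.

10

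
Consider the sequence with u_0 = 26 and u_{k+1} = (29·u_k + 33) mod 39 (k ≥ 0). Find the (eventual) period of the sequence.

Computing terms: u_0 = 26,  u_1 = 7,  u_2 = 2,  u_3 = 13,  u_4 = 20,  u_5 = 28,  u_6 = 26.
Since u_6 = u_0 = 26, the sequence is periodic with period 6.

6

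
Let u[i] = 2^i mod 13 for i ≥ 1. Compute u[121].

2

u[1] = 2, u[2] = 4, u[3] = 8, u[4] = 3, u[5] = 6, u[6] = 12, u[7] = 11, u[8] = 9, u[9] = 5, u[10] = 10, u[11] = 7, u[12] = 1, u[13] = 2.
Since u[13] = u[1] = 2, the sequence is periodic with period 12.
So u[121] = u[1 + ((121-1) mod 12)] = u[1] = 2.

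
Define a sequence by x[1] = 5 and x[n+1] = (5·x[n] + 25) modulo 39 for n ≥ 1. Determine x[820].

35

Computing terms: x[1] = 5; x[2] = 11; x[3] = 2; x[4] = 35; x[5] = 5.
Since x[5] = x[1] = 5, the sequence is periodic with period 4.
(820 - 1) mod 4 = 3, so x[820] = x[4] = 35.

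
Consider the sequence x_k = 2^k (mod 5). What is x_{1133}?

2

Listing terms: x_0 = 1, x_1 = 2, x_2 = 4, x_3 = 3, x_4 = 1.
The sequence repeats with period 4.
So x_{1133} = x_{0 + ((1133-0) mod 4)} = x_1 = 2.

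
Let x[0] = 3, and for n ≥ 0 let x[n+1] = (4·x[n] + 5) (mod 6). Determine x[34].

We have x[0] = 3,  x[1] = 5,  x[2] = 1,  x[3] = 3.
Since x[3] = x[0] = 3, the sequence is periodic with period 3.
So x[34] = x[0 + ((34-0) mod 3)] = x[1] = 5.

5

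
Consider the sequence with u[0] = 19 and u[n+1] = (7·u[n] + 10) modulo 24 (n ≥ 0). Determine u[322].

Computing terms: u[0] = 19, u[1] = 23, u[2] = 3, u[3] = 7, u[4] = 11, u[5] = 15, u[6] = 19.
Since u[6] = u[0] = 19, the sequence is periodic with period 6.
(322 - 0) mod 6 = 4, so u[322] = u[4] = 11.

11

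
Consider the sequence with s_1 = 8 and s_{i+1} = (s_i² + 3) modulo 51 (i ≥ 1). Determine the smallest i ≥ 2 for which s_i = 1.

6

s_1 = 8; s_2 = 16; s_3 = 4; s_4 = 19; s_5 = 7; s_6 = 1; s_7 = 4.
Since s_7 = s_3 = 4, the sequence is eventually periodic: after a pre-period of length 2 it cycles with period 4.
The value 1 first appears (with i ≥ 2) at s_6.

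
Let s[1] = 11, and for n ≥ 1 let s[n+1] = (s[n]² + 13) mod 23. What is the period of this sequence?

We have s[1] = 11,  s[2] = 19,  s[3] = 6,  s[4] = 3,  s[5] = 22,  s[6] = 14,  s[7] = 2,  s[8] = 17,  s[9] = 3.
Since s[9] = s[4] = 3, the sequence is eventually periodic: after a pre-period of length 3 it cycles with period 5.

5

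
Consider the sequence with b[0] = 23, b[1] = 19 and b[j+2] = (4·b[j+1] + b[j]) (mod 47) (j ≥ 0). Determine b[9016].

22

Listing terms: b[0] = 23,  b[1] = 19,  b[2] = 5,  b[3] = 39,  b[4] = 20,  b[5] = 25,  b[6] = 26,  b[7] = 35,  b[8] = 25,  b[9] = 41,  b[10] = 1,  b[11] = 45,  b[12] = 40,  b[13] = 17,  b[14] = 14,  b[15] = 26,  b[16] = 24,  b[17] = 28,  b[18] = 42,  b[19] = 8,  b[20] = 27,  b[21] = 22,  b[22] = 21,  b[23] = 12,  b[24] = 22,  b[25] = 6,  b[26] = 46,  b[27] = 2,  b[28] = 7,  b[29] = 30,  b[30] = 33,  b[31] = 21,  b[32] = 23,  b[33] = 19.
Since (b[32], b[33]) = (b[0], b[1]) = (23, 19) (two consecutive terms determine the rest), the sequence is periodic with period 32.
So b[9016] = b[0 + ((9016-0) mod 32)] = b[24] = 22.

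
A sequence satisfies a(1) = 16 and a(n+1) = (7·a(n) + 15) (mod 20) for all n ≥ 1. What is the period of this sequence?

We have a(1) = 16, a(2) = 7, a(3) = 4, a(4) = 3, a(5) = 16.
The sequence repeats with period 4.

4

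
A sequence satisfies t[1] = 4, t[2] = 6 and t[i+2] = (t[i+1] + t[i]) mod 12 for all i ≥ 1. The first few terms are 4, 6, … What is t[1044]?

10

Computing terms: t[1] = 4,  t[2] = 6,  t[3] = 10,  t[4] = 4,  t[5] = 2,  t[6] = 6,  t[7] = 8,  t[8] = 2,  t[9] = 10,  t[10] = 0,  t[11] = 10,  t[12] = 10,  t[13] = 8,  t[14] = 6,  t[15] = 2,  t[16] = 8,  t[17] = 10,  t[18] = 6,  t[19] = 4,  t[20] = 10,  t[21] = 2,  t[22] = 0,  t[23] = 2,  t[24] = 2,  t[25] = 4,  t[26] = 6.
Since (t[25], t[26]) = (t[1], t[2]) = (4, 6) (two consecutive terms determine the rest), the sequence is periodic with period 24.
So t[1044] = t[1 + ((1044-1) mod 24)] = t[12] = 10.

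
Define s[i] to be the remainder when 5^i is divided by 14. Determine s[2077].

Computing terms: s[0] = 1, s[1] = 5, s[2] = 11, s[3] = 13, s[4] = 9, s[5] = 3, s[6] = 1.
Since s[6] = s[0] = 1, the sequence is periodic with period 6.
(2077 - 0) mod 6 = 1, so s[2077] = s[1] = 5.

5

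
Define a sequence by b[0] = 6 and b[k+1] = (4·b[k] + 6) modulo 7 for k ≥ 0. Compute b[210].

b[0] = 6; b[1] = 2; b[2] = 0; b[3] = 6.
The sequence repeats with period 3.
(210 - 0) mod 3 = 0, so b[210] = b[0] = 6.

6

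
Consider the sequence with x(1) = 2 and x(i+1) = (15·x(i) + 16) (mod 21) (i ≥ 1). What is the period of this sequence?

7

x(1) = 2, x(2) = 4, x(3) = 13, x(4) = 1, x(5) = 10, x(6) = 19, x(7) = 7, x(8) = 16, x(9) = 4.
Since x(9) = x(2) = 4, the sequence is eventually periodic: after a pre-period of length 1 it cycles with period 7.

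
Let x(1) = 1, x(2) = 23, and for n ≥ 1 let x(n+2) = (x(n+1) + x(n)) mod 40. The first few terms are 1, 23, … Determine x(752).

x(1) = 1, x(2) = 23, x(3) = 24, x(4) = 7, x(5) = 31, x(6) = 38, x(7) = 29, x(8) = 27, x(9) = 16, x(10) = 3, x(11) = 19, x(12) = 22, x(13) = 1, x(14) = 23.
Since (x(13), x(14)) = (x(1), x(2)) = (1, 23) (two consecutive terms determine the rest), the sequence is periodic with period 12.
(752 - 1) mod 12 = 7, so x(752) = x(8) = 27.

27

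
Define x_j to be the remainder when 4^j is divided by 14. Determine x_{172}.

4

We have x_1 = 4; x_2 = 2; x_3 = 8; x_4 = 4.
Since x_4 = x_1 = 4, the sequence is periodic with period 3.
So x_{172} = x_{1 + ((172-1) mod 3)} = x_1 = 4.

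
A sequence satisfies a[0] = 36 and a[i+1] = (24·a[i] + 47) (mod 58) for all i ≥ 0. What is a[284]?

We have a[0] = 36, a[1] = 41, a[2] = 45, a[3] = 25, a[4] = 9, a[5] = 31, a[6] = 37, a[7] = 7, a[8] = 41.
Since a[8] = a[1] = 41, the sequence is eventually periodic: after a pre-period of length 1 it cycles with period 7.
For i ≥ 1, a[i] depends only on (i - 1) mod 7. (284 - 1) mod 7 = 3, so a[284] = a[4] = 9.

9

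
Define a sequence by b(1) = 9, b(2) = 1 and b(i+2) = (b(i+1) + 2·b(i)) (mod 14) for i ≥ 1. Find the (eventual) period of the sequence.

Computing terms: b(1) = 9, b(2) = 1, b(3) = 5, b(4) = 7, b(5) = 3, b(6) = 3, b(7) = 9, b(8) = 1.
The sequence repeats with period 6.

6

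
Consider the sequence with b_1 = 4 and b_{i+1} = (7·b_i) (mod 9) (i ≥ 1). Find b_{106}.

Listing terms: b_1 = 4,  b_2 = 1,  b_3 = 7,  b_4 = 4.
The sequence repeats with period 3.
So b_{106} = b_{1 + ((106-1) mod 3)} = b_1 = 4.

4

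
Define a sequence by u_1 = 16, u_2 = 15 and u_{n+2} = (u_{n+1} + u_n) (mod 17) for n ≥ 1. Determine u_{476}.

Listing terms: u_1 = 16; u_2 = 15; u_3 = 14; u_4 = 12; u_5 = 9; u_6 = 4; u_7 = 13; u_8 = 0; u_9 = 13; u_{10} = 13; u_{11} = 9; u_{12} = 5; u_{13} = 14; u_{14} = 2; u_{15} = 16; u_{16} = 1; u_{17} = 0; u_{18} = 1; u_{19} = 1; u_{20} = 2; u_{21} = 3; u_{22} = 5; u_{23} = 8; u_{24} = 13; u_{25} = 4; u_{26} = 0; u_{27} = 4; u_{28} = 4; u_{29} = 8; u_{30} = 12; u_{31} = 3; u_{32} = 15; u_{33} = 1; u_{34} = 16; u_{35} = 0; u_{36} = 16; u_{37} = 16; u_{38} = 15.
The sequence repeats with period 36.
(476 - 1) mod 36 = 7, so u_{476} = u_8 = 0.

0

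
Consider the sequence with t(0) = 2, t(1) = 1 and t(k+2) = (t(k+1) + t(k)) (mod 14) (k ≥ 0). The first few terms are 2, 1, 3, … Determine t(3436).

7

Listing terms: t(0) = 2,  t(1) = 1,  t(2) = 3,  t(3) = 4,  t(4) = 7,  t(5) = 11,  t(6) = 4,  t(7) = 1,  t(8) = 5,  t(9) = 6,  t(10) = 11,  t(11) = 3,  t(12) = 0,  t(13) = 3,  t(14) = 3,  t(15) = 6,  t(16) = 9,  t(17) = 1,  t(18) = 10,  t(19) = 11,  t(20) = 7,  t(21) = 4,  t(22) = 11,  t(23) = 1,  t(24) = 12,  t(25) = 13,  t(26) = 11,  t(27) = 10,  t(28) = 7,  t(29) = 3,  t(30) = 10,  t(31) = 13,  t(32) = 9,  t(33) = 8,  t(34) = 3,  t(35) = 11,  t(36) = 0,  t(37) = 11,  t(38) = 11,  t(39) = 8,  t(40) = 5,  t(41) = 13,  t(42) = 4,  t(43) = 3,  t(44) = 7,  t(45) = 10,  t(46) = 3,  t(47) = 13,  t(48) = 2,  t(49) = 1.
The sequence repeats with period 48.
So t(3436) = t(0 + ((3436-0) mod 48)) = t(28) = 7.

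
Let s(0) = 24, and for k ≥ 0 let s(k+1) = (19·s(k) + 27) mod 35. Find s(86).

Computing terms: s(0) = 24,  s(1) = 28,  s(2) = 34,  s(3) = 8,  s(4) = 4,  s(5) = 33,  s(6) = 24.
The sequence repeats with period 6.
(86 - 0) mod 6 = 2, so s(86) = s(2) = 34.

34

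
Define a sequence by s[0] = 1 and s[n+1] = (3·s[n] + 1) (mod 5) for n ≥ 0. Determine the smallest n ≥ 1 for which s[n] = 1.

Listing terms: s[0] = 1,  s[1] = 4,  s[2] = 3,  s[3] = 0,  s[4] = 1.
The sequence repeats with period 4.
The value 1 next appears (with n ≥ 1) at s[4].

4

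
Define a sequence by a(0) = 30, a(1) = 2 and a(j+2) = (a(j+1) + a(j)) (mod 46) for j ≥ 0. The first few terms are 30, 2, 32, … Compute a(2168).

Computing terms: a(0) = 30, a(1) = 2, a(2) = 32, a(3) = 34, a(4) = 20, a(5) = 8, a(6) = 28, a(7) = 36, a(8) = 18, a(9) = 8, a(10) = 26, a(11) = 34, a(12) = 14, a(13) = 2, a(14) = 16, a(15) = 18, a(16) = 34, a(17) = 6, a(18) = 40, a(19) = 0, a(20) = 40, a(21) = 40, a(22) = 34, a(23) = 28, a(24) = 16, a(25) = 44, a(26) = 14, a(27) = 12, a(28) = 26, a(29) = 38, a(30) = 18, a(31) = 10, a(32) = 28, a(33) = 38, a(34) = 20, a(35) = 12, a(36) = 32, a(37) = 44, a(38) = 30, a(39) = 28, a(40) = 12, a(41) = 40, a(42) = 6, a(43) = 0, a(44) = 6, a(45) = 6, a(46) = 12, a(47) = 18, a(48) = 30, a(49) = 2.
Since (a(48), a(49)) = (a(0), a(1)) = (30, 2) (two consecutive terms determine the rest), the sequence is periodic with period 48.
(2168 - 0) mod 48 = 8, so a(2168) = a(8) = 18.

18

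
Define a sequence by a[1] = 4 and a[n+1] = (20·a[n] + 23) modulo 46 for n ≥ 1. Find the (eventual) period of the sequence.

22

We have a[1] = 4,  a[2] = 11,  a[3] = 13,  a[4] = 7,  a[5] = 25,  a[6] = 17,  a[7] = 41,  a[8] = 15,  a[9] = 1,  a[10] = 43,  a[11] = 9,  a[12] = 19,  a[13] = 35,  a[14] = 33,  a[15] = 39,  a[16] = 21,  a[17] = 29,  a[18] = 5,  a[19] = 31,  a[20] = 45,  a[21] = 3,  a[22] = 37,  a[23] = 27,  a[24] = 11.
Since a[24] = a[2] = 11, the sequence is eventually periodic: after a pre-period of length 1 it cycles with period 22.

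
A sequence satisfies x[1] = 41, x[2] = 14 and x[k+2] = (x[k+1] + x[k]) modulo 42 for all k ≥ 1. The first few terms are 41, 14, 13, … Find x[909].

37

Listing terms: x[1] = 41; x[2] = 14; x[3] = 13; x[4] = 27; x[5] = 40; x[6] = 25; x[7] = 23; x[8] = 6; x[9] = 29; x[10] = 35; x[11] = 22; x[12] = 15; x[13] = 37; x[14] = 10; x[15] = 5; x[16] = 15; x[17] = 20; x[18] = 35; x[19] = 13; x[20] = 6; x[21] = 19; x[22] = 25; x[23] = 2; x[24] = 27; x[25] = 29; x[26] = 14; x[27] = 1; x[28] = 15; x[29] = 16; x[30] = 31; x[31] = 5; x[32] = 36; x[33] = 41; x[34] = 35; x[35] = 34; x[36] = 27; x[37] = 19; x[38] = 4; x[39] = 23; x[40] = 27; x[41] = 8; x[42] = 35; x[43] = 1; x[44] = 36; x[45] = 37; x[46] = 31; x[47] = 26; x[48] = 15; x[49] = 41; x[50] = 14.
The sequence repeats with period 48.
So x[909] = x[1 + ((909-1) mod 48)] = x[45] = 37.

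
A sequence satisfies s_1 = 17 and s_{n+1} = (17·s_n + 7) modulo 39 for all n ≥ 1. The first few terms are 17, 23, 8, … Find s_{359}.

20

Listing terms: s_1 = 17; s_2 = 23; s_3 = 8; s_4 = 26; s_5 = 20; s_6 = 35; s_7 = 17.
Since s_7 = s_1 = 17, the sequence is periodic with period 6.
So s_{359} = s_{1 + ((359-1) mod 6)} = s_5 = 20.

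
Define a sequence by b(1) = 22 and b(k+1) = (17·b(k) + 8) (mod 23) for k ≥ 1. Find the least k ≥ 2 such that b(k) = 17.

Listing terms: b(1) = 22, b(2) = 14, b(3) = 16, b(4) = 4, b(5) = 7, b(6) = 12, b(7) = 5, b(8) = 1, b(9) = 2, b(10) = 19, b(11) = 9, b(12) = 0, b(13) = 8, b(14) = 6, b(15) = 18, b(16) = 15, b(17) = 10, b(18) = 17, b(19) = 21, b(20) = 20, b(21) = 3, b(22) = 13, b(23) = 22.
Since b(23) = b(1) = 22, the sequence is periodic with period 22.
The value 17 first appears (with k ≥ 2) at b(18).

18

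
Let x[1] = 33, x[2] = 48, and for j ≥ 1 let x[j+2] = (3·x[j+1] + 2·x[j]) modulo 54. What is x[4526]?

Computing terms: x[1] = 33, x[2] = 48, x[3] = 48, x[4] = 24, x[5] = 6, x[6] = 12, x[7] = 48, x[8] = 6, x[9] = 6, x[10] = 30, x[11] = 48, x[12] = 42, x[13] = 6, x[14] = 48, x[15] = 48.
Since (x[14], x[15]) = (x[2], x[3]) = (48, 48) (two consecutive terms determine the rest), the sequence is eventually periodic: after a pre-period of length 1 it cycles with period 12.
For j ≥ 2, x[j] depends only on (j - 2) mod 12. (4526 - 2) mod 12 = 0, so x[4526] = x[2] = 48.

48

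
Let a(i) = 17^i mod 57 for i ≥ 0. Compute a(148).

Listing terms: a(0) = 1,  a(1) = 17,  a(2) = 4,  a(3) = 11,  a(4) = 16,  a(5) = 44,  a(6) = 7,  a(7) = 5,  a(8) = 28,  a(9) = 20,  a(10) = 55,  a(11) = 23,  a(12) = 49,  a(13) = 35,  a(14) = 25,  a(15) = 26,  a(16) = 43,  a(17) = 47,  a(18) = 1.
The sequence repeats with period 18.
So a(148) = a(0 + ((148-0) mod 18)) = a(4) = 16.

16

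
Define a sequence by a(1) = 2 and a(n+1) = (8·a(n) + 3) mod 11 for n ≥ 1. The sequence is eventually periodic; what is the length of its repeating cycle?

10

We have a(1) = 2,  a(2) = 8,  a(3) = 1,  a(4) = 0,  a(5) = 3,  a(6) = 5,  a(7) = 10,  a(8) = 6,  a(9) = 7,  a(10) = 4,  a(11) = 2.
The sequence repeats with period 10.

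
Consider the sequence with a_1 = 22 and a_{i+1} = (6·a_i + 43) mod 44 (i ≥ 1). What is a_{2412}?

Computing terms: a_1 = 22, a_2 = 43, a_3 = 37, a_4 = 1, a_5 = 5, a_6 = 29, a_7 = 41, a_8 = 25, a_9 = 17, a_{10} = 13, a_{11} = 33, a_{12} = 21, a_{13} = 37.
Since a_{13} = a_3 = 37, the sequence is eventually periodic: after a pre-period of length 2 it cycles with period 10.
For i ≥ 3, a_i depends only on (i - 3) mod 10. (2412 - 3) mod 10 = 9, so a_{2412} = a_{12} = 21.

21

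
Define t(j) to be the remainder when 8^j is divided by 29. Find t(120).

20

We have t(0) = 1,  t(1) = 8,  t(2) = 6,  t(3) = 19,  t(4) = 7,  t(5) = 27,  t(6) = 13,  t(7) = 17,  t(8) = 20,  t(9) = 15,  t(10) = 4,  t(11) = 3,  t(12) = 24,  t(13) = 18,  t(14) = 28,  t(15) = 21,  t(16) = 23,  t(17) = 10,  t(18) = 22,  t(19) = 2,  t(20) = 16,  t(21) = 12,  t(22) = 9,  t(23) = 14,  t(24) = 25,  t(25) = 26,  t(26) = 5,  t(27) = 11,  t(28) = 1.
The sequence repeats with period 28.
(120 - 0) mod 28 = 8, so t(120) = t(8) = 20.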